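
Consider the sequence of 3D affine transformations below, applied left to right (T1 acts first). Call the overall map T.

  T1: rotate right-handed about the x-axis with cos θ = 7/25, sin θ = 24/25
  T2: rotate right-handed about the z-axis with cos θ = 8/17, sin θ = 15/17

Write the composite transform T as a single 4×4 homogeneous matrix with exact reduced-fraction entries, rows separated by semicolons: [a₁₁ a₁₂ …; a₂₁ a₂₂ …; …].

T1 = [1 0 0 0; 0 7/25 -24/25 0; 0 24/25 7/25 0; 0 0 0 1]
T2·T1 = [8/17 -21/85 72/85 0; 15/17 56/425 -192/425 0; 0 24/25 7/25 0; 0 0 0 1]

T = [8/17 -21/85 72/85 0; 15/17 56/425 -192/425 0; 0 24/25 7/25 0; 0 0 0 1]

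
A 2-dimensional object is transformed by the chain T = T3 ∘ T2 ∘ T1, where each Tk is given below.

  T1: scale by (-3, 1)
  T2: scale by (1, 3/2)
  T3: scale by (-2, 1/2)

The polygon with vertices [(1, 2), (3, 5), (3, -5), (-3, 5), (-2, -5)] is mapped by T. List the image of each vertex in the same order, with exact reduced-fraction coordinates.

image vertices: (6, 3/2), (18, 15/4), (18, -15/4), (-18, 15/4), (-12, -15/4)

T1 scale by (-3, 1): (1, 2) → (-3, 2); (3, 5) → (-9, 5); (3, -5) → (-9, -5); (-3, 5) → (9, 5); (-2, -5) → (6, -5)
T2 scale by (1, 3/2): (-3, 2) → (-3, 3); (-9, 5) → (-9, 15/2); (-9, -5) → (-9, -15/2); (9, 5) → (9, 15/2); (6, -5) → (6, -15/2)
T3 scale by (-2, 1/2): (-3, 3) → (6, 3/2); (-9, 15/2) → (18, 15/4); (-9, -15/2) → (18, -15/4); (9, 15/2) → (-18, 15/4); (6, -15/2) → (-12, -15/4)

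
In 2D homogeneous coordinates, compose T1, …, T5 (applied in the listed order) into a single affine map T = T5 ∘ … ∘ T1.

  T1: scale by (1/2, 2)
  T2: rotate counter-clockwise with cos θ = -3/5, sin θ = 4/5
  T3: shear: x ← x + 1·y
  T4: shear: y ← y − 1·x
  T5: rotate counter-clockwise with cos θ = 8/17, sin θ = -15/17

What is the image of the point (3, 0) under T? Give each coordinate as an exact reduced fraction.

T1 scale by (1/2, 2): (3, 0) → (3/2, 0)
T2 rotate counter-clockwise with cos θ = -3/5, sin θ = 4/5: (3/2, 0) → (-9/10, 6/5)
T3 shear: x ← x + 1·y: (-9/10, 6/5) → (3/10, 6/5)
T4 shear: y ← y − 1·x: (3/10, 6/5) → (3/10, 9/10)
T5 rotate counter-clockwise with cos θ = 8/17, sin θ = -15/17: (3/10, 9/10) → (159/170, 27/170)

T(p) = (159/170, 27/170)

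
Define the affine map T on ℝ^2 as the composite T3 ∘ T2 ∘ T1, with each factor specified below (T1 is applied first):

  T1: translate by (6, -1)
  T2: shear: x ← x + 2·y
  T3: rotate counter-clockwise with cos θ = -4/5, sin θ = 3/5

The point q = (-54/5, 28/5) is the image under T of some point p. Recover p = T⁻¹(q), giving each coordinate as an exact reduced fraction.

p = (2, 3)

T1 = [1 0 6; 0 1 -1; 0 0 1]
T2·T1 = [1 2 4; 0 1 -1; 0 0 1]
T3·…·T1 = [-4/5 -11/5 -13/5; 3/5 2/5 16/5; 0 0 1]
det M = 1; M⁻¹ = [2/5 11/5 -6; -3/5 -4/5 1; 0 0 1]
M⁻¹ · (-54/5, 28/5)ᵀ = (2, 3)ᵀ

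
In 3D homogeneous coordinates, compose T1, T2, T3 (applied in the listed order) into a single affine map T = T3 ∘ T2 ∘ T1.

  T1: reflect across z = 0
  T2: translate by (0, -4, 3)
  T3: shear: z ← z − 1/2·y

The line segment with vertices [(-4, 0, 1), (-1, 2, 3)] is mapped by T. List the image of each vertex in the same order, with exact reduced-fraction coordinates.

T1 reflect across z = 0: (-4, 0, 1) → (-4, 0, -1); (-1, 2, 3) → (-1, 2, -3)
T2 translate by (0, -4, 3): (-4, 0, -1) → (-4, -4, 2); (-1, 2, -3) → (-1, -2, 0)
T3 shear: z ← z − 1/2·y: (-4, -4, 2) → (-4, -4, 4); (-1, -2, 0) → (-1, -2, 1)

image vertices: (-4, -4, 4), (-1, -2, 1)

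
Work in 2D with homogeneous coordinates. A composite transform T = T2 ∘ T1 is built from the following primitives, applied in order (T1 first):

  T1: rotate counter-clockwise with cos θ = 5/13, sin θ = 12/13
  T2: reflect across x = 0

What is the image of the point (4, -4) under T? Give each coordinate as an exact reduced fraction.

T1 rotate counter-clockwise with cos θ = 5/13, sin θ = 12/13: (4, -4) → (68/13, 28/13)
T2 reflect across x = 0: (68/13, 28/13) → (-68/13, 28/13)

T(p) = (-68/13, 28/13)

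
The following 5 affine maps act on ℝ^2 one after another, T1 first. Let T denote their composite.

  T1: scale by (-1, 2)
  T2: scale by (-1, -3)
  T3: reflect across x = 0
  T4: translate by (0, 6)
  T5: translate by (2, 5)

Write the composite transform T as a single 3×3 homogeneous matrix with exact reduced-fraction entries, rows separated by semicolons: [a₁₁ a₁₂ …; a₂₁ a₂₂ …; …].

T = [-1 0 2; 0 -6 11; 0 0 1]

T1 = [-1 0 0; 0 2 0; 0 0 1]
T2·T1 = [1 0 0; 0 -6 0; 0 0 1]
T3·…·T1 = [-1 0 0; 0 -6 0; 0 0 1]
T4·…·T1 = [-1 0 0; 0 -6 6; 0 0 1]
T5·…·T1 = [-1 0 2; 0 -6 11; 0 0 1]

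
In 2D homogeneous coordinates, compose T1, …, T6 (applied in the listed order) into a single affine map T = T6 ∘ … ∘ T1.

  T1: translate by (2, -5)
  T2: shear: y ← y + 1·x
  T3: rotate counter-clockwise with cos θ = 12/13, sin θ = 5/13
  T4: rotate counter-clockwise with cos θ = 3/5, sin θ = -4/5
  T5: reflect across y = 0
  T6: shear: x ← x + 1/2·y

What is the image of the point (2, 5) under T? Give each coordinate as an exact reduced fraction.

T1 translate by (2, -5): (2, 5) → (4, 0)
T2 shear: y ← y + 1·x: (4, 0) → (4, 4)
T3 rotate counter-clockwise with cos θ = 12/13, sin θ = 5/13: (4, 4) → (28/13, 68/13)
T4 rotate counter-clockwise with cos θ = 3/5, sin θ = -4/5: (28/13, 68/13) → (356/65, 92/65)
T5 reflect across y = 0: (356/65, 92/65) → (356/65, -92/65)
T6 shear: x ← x + 1/2·y: (356/65, -92/65) → (62/13, -92/65)

T(p) = (62/13, -92/65)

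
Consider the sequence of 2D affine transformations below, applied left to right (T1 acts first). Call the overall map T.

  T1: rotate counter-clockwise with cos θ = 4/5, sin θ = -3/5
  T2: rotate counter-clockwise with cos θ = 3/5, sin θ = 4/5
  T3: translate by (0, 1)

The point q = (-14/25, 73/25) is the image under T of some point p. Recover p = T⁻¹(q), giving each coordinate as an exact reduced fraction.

p = (0, 2)

T1 = [4/5 3/5 0; -3/5 4/5 0; 0 0 1]
T2·T1 = [24/25 -7/25 0; 7/25 24/25 0; 0 0 1]
T3·…·T1 = [24/25 -7/25 0; 7/25 24/25 1; 0 0 1]
det M = 1; M⁻¹ = [24/25 7/25 -7/25; -7/25 24/25 -24/25; 0 0 1]
M⁻¹ · (-14/25, 73/25)ᵀ = (0, 2)ᵀ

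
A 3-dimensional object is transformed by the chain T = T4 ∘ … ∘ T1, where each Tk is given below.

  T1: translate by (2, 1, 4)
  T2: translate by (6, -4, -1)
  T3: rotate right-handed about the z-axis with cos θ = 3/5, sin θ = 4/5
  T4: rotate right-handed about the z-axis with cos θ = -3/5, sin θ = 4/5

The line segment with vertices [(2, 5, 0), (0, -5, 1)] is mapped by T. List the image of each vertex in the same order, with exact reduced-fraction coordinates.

T1 translate by (2, 1, 4): (2, 5, 0) → (4, 6, 4); (0, -5, 1) → (2, -4, 5)
T2 translate by (6, -4, -1): (4, 6, 4) → (10, 2, 3); (2, -4, 5) → (8, -8, 4)
T3 rotate right-handed about the z-axis with cos θ = 3/5, sin θ = 4/5: (10, 2, 3) → (22/5, 46/5, 3); (8, -8, 4) → (56/5, 8/5, 4)
T4 rotate right-handed about the z-axis with cos θ = -3/5, sin θ = 4/5: (22/5, 46/5, 3) → (-10, -2, 3); (56/5, 8/5, 4) → (-8, 8, 4)

image vertices: (-10, -2, 3), (-8, 8, 4)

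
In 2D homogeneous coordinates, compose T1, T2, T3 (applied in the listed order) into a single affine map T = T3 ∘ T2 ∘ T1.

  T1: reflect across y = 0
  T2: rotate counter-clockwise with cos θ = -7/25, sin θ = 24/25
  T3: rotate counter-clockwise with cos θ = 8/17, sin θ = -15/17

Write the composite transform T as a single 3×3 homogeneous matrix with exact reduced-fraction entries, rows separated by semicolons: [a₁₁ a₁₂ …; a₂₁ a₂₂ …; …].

T = [304/425 297/425 0; 297/425 -304/425 0; 0 0 1]

T1 = [1 0 0; 0 -1 0; 0 0 1]
T2·T1 = [-7/25 24/25 0; 24/25 7/25 0; 0 0 1]
T3·…·T1 = [304/425 297/425 0; 297/425 -304/425 0; 0 0 1]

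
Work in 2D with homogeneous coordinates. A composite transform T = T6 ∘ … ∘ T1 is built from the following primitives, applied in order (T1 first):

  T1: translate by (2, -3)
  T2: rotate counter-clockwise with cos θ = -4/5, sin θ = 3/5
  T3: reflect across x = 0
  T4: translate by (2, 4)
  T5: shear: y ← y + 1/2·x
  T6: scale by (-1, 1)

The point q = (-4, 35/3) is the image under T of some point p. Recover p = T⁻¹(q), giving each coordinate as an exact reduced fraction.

p = (3, -1/3)

T1 = [1 0 2; 0 1 -3; 0 0 1]
T2·T1 = [-4/5 -3/5 1/5; 3/5 -4/5 18/5; 0 0 1]
T3·…·T1 = [4/5 3/5 -1/5; 3/5 -4/5 18/5; 0 0 1]
T4·…·T1 = [4/5 3/5 9/5; 3/5 -4/5 38/5; 0 0 1]
T5·…·T1 = [4/5 3/5 9/5; 1 -1/2 17/2; 0 0 1]
T6·…·T1 = [-4/5 -3/5 -9/5; 1 -1/2 17/2; 0 0 1]
det M = 1; M⁻¹ = [-1/2 3/5 -6; -1 -4/5 5; 0 0 1]
M⁻¹ · (-4, 35/3)ᵀ = (3, -1/3)ᵀ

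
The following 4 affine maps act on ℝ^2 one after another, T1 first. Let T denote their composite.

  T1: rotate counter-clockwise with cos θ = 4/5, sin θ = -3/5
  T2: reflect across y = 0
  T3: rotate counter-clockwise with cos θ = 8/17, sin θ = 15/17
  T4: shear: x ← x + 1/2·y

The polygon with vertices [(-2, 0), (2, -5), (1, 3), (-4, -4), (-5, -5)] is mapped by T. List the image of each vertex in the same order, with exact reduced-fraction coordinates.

T1 rotate counter-clockwise with cos θ = 4/5, sin θ = -3/5: (-2, 0) → (-8/5, 6/5); (2, -5) → (-7/5, -26/5); (1, 3) → (13/5, 9/5); (-4, -4) → (-28/5, -4/5); (-5, -5) → (-7, -1)
T2 reflect across y = 0: (-8/5, 6/5) → (-8/5, -6/5); (-7/5, -26/5) → (-7/5, 26/5); (13/5, 9/5) → (13/5, -9/5); (-28/5, -4/5) → (-28/5, 4/5); (-7, -1) → (-7, 1)
T3 rotate counter-clockwise with cos θ = 8/17, sin θ = 15/17: (-8/5, -6/5) → (26/85, -168/85); (-7/5, 26/5) → (-446/85, 103/85); (13/5, -9/5) → (239/85, 123/85); (-28/5, 4/5) → (-284/85, -388/85); (-7, 1) → (-71/17, -97/17)
T4 shear: x ← x + 1/2·y: (26/85, -168/85) → (-58/85, -168/85); (-446/85, 103/85) → (-789/170, 103/85); (239/85, 123/85) → (601/170, 123/85); (-284/85, -388/85) → (-478/85, -388/85); (-71/17, -97/17) → (-239/34, -97/17)

image vertices: (-58/85, -168/85), (-789/170, 103/85), (601/170, 123/85), (-478/85, -388/85), (-239/34, -97/17)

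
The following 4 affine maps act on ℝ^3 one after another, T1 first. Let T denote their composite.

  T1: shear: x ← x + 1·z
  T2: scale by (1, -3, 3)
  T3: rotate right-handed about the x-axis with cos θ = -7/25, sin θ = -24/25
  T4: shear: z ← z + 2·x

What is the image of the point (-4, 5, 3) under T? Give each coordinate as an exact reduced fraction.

T1 shear: x ← x + 1·z: (-4, 5, 3) → (-1, 5, 3)
T2 scale by (1, -3, 3): (-1, 5, 3) → (-1, -15, 9)
T3 rotate right-handed about the x-axis with cos θ = -7/25, sin θ = -24/25: (-1, -15, 9) → (-1, 321/25, 297/25)
T4 shear: z ← z + 2·x: (-1, 321/25, 297/25) → (-1, 321/25, 247/25)

T(p) = (-1, 321/25, 247/25)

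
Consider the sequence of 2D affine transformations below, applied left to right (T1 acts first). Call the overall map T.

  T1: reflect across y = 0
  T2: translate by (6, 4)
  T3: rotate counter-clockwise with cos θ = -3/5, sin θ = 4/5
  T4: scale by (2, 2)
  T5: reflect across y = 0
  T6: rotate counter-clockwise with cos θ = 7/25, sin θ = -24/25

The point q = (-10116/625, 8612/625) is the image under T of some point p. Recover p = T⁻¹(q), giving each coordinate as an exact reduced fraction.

p = (4, 2/5)

T1 = [1 0 0; 0 -1 0; 0 0 1]
T2·T1 = [1 0 6; 0 -1 4; 0 0 1]
T3·…·T1 = [-3/5 4/5 -34/5; 4/5 3/5 12/5; 0 0 1]
T4·…·T1 = [-6/5 8/5 -68/5; 8/5 6/5 24/5; 0 0 1]
T5·…·T1 = [-6/5 8/5 -68/5; -8/5 -6/5 -24/5; 0 0 1]
T6·…·T1 = [-234/125 -88/125 -1052/125; 88/125 -234/125 1464/125; 0 0 1]
det M = 4; M⁻¹ = [-117/250 22/125 -6; -22/125 -117/250 4; 0 0 1]
M⁻¹ · (-10116/625, 8612/625)ᵀ = (4, 2/5)ᵀ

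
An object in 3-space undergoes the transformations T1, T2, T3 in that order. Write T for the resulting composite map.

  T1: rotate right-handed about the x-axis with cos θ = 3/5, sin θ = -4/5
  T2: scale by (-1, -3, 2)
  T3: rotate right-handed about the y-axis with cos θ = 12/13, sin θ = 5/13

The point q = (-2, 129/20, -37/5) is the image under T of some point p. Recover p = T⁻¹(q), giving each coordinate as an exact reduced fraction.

p = (-1, 7/4, -4)

T1 = [1 0 0 0; 0 3/5 4/5 0; 0 -4/5 3/5 0; 0 0 0 1]
T2·T1 = [-1 0 0 0; 0 -9/5 -12/5 0; 0 -8/5 6/5 0; 0 0 0 1]
T3·…·T1 = [-12/13 -8/13 6/13 0; 0 -9/5 -12/5 0; 5/13 -96/65 72/65 0; 0 0 0 1]
det M = 6; M⁻¹ = [-12/13 0 5/13 0; -2/13 -1/5 -24/65 0; 3/26 -4/15 18/65 0; 0 0 0 1]
M⁻¹ · (-2, 129/20, -37/5)ᵀ = (-1, 7/4, -4)ᵀ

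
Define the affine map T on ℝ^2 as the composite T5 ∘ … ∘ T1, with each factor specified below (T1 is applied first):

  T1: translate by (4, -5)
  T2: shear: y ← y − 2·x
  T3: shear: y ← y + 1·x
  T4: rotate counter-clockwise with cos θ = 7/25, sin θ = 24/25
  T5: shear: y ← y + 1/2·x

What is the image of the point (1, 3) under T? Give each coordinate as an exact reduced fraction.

T(p) = (203/25, 69/10)

T1 translate by (4, -5): (1, 3) → (5, -2)
T2 shear: y ← y − 2·x: (5, -2) → (5, -12)
T3 shear: y ← y + 1·x: (5, -12) → (5, -7)
T4 rotate counter-clockwise with cos θ = 7/25, sin θ = 24/25: (5, -7) → (203/25, 71/25)
T5 shear: y ← y + 1/2·x: (203/25, 71/25) → (203/25, 69/10)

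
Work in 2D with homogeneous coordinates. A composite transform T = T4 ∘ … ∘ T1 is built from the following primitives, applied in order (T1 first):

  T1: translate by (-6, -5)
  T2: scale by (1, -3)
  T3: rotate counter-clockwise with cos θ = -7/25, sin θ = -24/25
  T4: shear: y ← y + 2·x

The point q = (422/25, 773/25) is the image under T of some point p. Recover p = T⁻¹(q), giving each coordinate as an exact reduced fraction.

T1 = [1 0 -6; 0 1 -5; 0 0 1]
T2·T1 = [1 0 -6; 0 -3 15; 0 0 1]
T3·…·T1 = [-7/25 -72/25 402/25; -24/25 21/25 39/25; 0 0 1]
T4·…·T1 = [-7/25 -72/25 402/25; -38/25 -123/25 843/25; 0 0 1]
det M = -3; M⁻¹ = [41/25 -24/25 6; -38/75 7/75 5; 0 0 1]
M⁻¹ · (422/25, 773/25)ᵀ = (4, -2/3)ᵀ

p = (4, -2/3)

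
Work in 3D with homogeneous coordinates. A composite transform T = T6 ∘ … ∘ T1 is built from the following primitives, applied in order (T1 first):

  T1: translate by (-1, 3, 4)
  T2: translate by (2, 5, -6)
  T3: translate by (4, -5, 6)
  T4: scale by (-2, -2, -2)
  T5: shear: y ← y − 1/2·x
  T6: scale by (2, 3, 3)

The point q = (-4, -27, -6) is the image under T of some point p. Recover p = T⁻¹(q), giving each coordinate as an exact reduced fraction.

p = (-4, 2, -3)

T1 = [1 0 0 -1; 0 1 0 3; 0 0 1 4; 0 0 0 1]
T2·T1 = [1 0 0 1; 0 1 0 8; 0 0 1 -2; 0 0 0 1]
T3·…·T1 = [1 0 0 5; 0 1 0 3; 0 0 1 4; 0 0 0 1]
T4·…·T1 = [-2 0 0 -10; 0 -2 0 -6; 0 0 -2 -8; 0 0 0 1]
T5·…·T1 = [-2 0 0 -10; 1 -2 0 -1; 0 0 -2 -8; 0 0 0 1]
T6·…·T1 = [-4 0 0 -20; 3 -6 0 -3; 0 0 -6 -24; 0 0 0 1]
det M = -144; M⁻¹ = [-1/4 0 0 -5; -1/8 -1/6 0 -3; 0 0 -1/6 -4; 0 0 0 1]
M⁻¹ · (-4, -27, -6)ᵀ = (-4, 2, -3)ᵀ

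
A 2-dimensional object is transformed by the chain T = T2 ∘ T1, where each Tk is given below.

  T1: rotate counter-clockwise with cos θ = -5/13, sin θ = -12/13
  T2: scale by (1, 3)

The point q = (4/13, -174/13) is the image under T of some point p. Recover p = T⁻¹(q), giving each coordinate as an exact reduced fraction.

p = (4, 2)

T1 = [-5/13 12/13 0; -12/13 -5/13 0; 0 0 1]
T2·T1 = [-5/13 12/13 0; -36/13 -15/13 0; 0 0 1]
det M = 3; M⁻¹ = [-5/13 -4/13 0; 12/13 -5/39 0; 0 0 1]
M⁻¹ · (4/13, -174/13)ᵀ = (4, 2)ᵀ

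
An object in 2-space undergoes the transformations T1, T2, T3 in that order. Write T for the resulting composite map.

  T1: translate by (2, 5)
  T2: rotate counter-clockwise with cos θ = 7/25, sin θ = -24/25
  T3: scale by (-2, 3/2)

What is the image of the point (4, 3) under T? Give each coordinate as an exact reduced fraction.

T1 translate by (2, 5): (4, 3) → (6, 8)
T2 rotate counter-clockwise with cos θ = 7/25, sin θ = -24/25: (6, 8) → (234/25, -88/25)
T3 scale by (-2, 3/2): (234/25, -88/25) → (-468/25, -132/25)

T(p) = (-468/25, -132/25)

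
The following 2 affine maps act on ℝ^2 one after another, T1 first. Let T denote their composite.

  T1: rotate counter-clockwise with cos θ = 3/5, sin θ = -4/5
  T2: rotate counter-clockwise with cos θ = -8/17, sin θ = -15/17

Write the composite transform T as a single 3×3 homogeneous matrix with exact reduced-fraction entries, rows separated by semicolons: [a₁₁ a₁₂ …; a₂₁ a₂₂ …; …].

T1 = [3/5 4/5 0; -4/5 3/5 0; 0 0 1]
T2·T1 = [-84/85 13/85 0; -13/85 -84/85 0; 0 0 1]

T = [-84/85 13/85 0; -13/85 -84/85 0; 0 0 1]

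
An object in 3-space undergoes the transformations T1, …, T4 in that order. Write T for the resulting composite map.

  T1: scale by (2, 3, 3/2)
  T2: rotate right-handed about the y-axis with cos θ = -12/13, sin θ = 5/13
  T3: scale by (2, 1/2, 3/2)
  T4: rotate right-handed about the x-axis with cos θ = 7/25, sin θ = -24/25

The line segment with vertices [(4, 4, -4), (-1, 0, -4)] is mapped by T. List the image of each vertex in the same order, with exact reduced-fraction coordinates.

image vertices: (-252/13, 1698/325, -1536/325), (-12/13, 2952/325, 861/325)

T1 scale by (2, 3, 3/2): (4, 4, -4) → (8, 12, -6); (-1, 0, -4) → (-2, 0, -6)
T2 rotate right-handed about the y-axis with cos θ = -12/13, sin θ = 5/13: (8, 12, -6) → (-126/13, 12, 32/13); (-2, 0, -6) → (-6/13, 0, 82/13)
T3 scale by (2, 1/2, 3/2): (-126/13, 12, 32/13) → (-252/13, 6, 48/13); (-6/13, 0, 82/13) → (-12/13, 0, 123/13)
T4 rotate right-handed about the x-axis with cos θ = 7/25, sin θ = -24/25: (-252/13, 6, 48/13) → (-252/13, 1698/325, -1536/325); (-12/13, 0, 123/13) → (-12/13, 2952/325, 861/325)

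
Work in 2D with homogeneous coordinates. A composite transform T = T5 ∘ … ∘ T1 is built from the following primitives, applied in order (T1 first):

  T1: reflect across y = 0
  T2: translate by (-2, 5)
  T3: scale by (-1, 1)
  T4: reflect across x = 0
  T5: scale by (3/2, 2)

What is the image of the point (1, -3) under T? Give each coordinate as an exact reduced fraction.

T(p) = (-3/2, 16)

T1 reflect across y = 0: (1, -3) → (1, 3)
T2 translate by (-2, 5): (1, 3) → (-1, 8)
T3 scale by (-1, 1): (-1, 8) → (1, 8)
T4 reflect across x = 0: (1, 8) → (-1, 8)
T5 scale by (3/2, 2): (-1, 8) → (-3/2, 16)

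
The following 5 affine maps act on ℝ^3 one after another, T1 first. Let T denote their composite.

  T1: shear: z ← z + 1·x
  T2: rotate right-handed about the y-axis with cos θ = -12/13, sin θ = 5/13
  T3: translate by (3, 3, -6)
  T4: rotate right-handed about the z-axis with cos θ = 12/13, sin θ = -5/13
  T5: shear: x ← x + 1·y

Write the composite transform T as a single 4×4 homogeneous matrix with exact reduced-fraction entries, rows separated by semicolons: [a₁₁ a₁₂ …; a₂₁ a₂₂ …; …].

T1 = [1 0 0 0; 0 1 0 0; 1 0 1 0; 0 0 0 1]
T2·T1 = [-7/13 0 5/13 0; 0 1 0 0; -17/13 0 -12/13 0; 0 0 0 1]
T3·…·T1 = [-7/13 0 5/13 3; 0 1 0 3; -17/13 0 -12/13 -6; 0 0 0 1]
T4·…·T1 = [-84/169 5/13 60/169 51/13; 35/169 12/13 -25/169 21/13; -17/13 0 -12/13 -6; 0 0 0 1]
T5·…·T1 = [-49/169 17/13 35/169 72/13; 35/169 12/13 -25/169 21/13; -17/13 0 -12/13 -6; 0 0 0 1]

T = [-49/169 17/13 35/169 72/13; 35/169 12/13 -25/169 21/13; -17/13 0 -12/13 -6; 0 0 0 1]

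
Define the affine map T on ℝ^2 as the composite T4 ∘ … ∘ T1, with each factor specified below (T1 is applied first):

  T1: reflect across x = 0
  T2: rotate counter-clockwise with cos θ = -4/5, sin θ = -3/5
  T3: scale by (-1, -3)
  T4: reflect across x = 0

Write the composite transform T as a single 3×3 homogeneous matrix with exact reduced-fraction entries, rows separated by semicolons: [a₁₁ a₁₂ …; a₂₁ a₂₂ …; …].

T = [4/5 3/5 0; -9/5 12/5 0; 0 0 1]

T1 = [-1 0 0; 0 1 0; 0 0 1]
T2·T1 = [4/5 3/5 0; 3/5 -4/5 0; 0 0 1]
T3·…·T1 = [-4/5 -3/5 0; -9/5 12/5 0; 0 0 1]
T4·…·T1 = [4/5 3/5 0; -9/5 12/5 0; 0 0 1]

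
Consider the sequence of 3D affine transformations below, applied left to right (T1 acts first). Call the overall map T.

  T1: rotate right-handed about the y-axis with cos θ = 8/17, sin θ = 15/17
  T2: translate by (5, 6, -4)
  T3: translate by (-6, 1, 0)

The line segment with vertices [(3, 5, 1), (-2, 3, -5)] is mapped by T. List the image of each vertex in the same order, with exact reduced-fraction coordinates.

T1 rotate right-handed about the y-axis with cos θ = 8/17, sin θ = 15/17: (3, 5, 1) → (39/17, 5, -37/17); (-2, 3, -5) → (-91/17, 3, -10/17)
T2 translate by (5, 6, -4): (39/17, 5, -37/17) → (124/17, 11, -105/17); (-91/17, 3, -10/17) → (-6/17, 9, -78/17)
T3 translate by (-6, 1, 0): (124/17, 11, -105/17) → (22/17, 12, -105/17); (-6/17, 9, -78/17) → (-108/17, 10, -78/17)

image vertices: (22/17, 12, -105/17), (-108/17, 10, -78/17)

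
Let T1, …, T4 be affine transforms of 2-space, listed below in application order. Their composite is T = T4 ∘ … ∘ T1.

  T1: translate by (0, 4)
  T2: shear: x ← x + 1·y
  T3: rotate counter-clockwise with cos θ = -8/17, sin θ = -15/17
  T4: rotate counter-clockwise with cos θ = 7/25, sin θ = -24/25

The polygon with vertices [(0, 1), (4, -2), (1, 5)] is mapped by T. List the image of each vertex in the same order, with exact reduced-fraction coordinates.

image vertices: (-503/85, -329/85), (-534/85, -62/85), (-4943/425, -2874/425)

T1 translate by (0, 4): (0, 1) → (0, 5); (4, -2) → (4, 2); (1, 5) → (1, 9)
T2 shear: x ← x + 1·y: (0, 5) → (5, 5); (4, 2) → (6, 2); (1, 9) → (10, 9)
T3 rotate counter-clockwise with cos θ = -8/17, sin θ = -15/17: (5, 5) → (35/17, -115/17); (6, 2) → (-18/17, -106/17); (10, 9) → (55/17, -222/17)
T4 rotate counter-clockwise with cos θ = 7/25, sin θ = -24/25: (35/17, -115/17) → (-503/85, -329/85); (-18/17, -106/17) → (-534/85, -62/85); (55/17, -222/17) → (-4943/425, -2874/425)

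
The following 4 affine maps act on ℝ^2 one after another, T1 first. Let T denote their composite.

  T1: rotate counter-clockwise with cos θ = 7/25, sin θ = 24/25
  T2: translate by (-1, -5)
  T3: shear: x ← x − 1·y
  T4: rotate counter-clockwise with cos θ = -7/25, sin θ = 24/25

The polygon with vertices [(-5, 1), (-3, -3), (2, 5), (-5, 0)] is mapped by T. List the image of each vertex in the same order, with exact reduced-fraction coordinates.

image vertices: (4634/625, 5362/625), (3524/625, 7382/625), (1631/625, -1842/625), (917/125, 1231/125)

T1 rotate counter-clockwise with cos θ = 7/25, sin θ = 24/25: (-5, 1) → (-59/25, -113/25); (-3, -3) → (51/25, -93/25); (2, 5) → (-106/25, 83/25); (-5, 0) → (-7/5, -24/5)
T2 translate by (-1, -5): (-59/25, -113/25) → (-84/25, -238/25); (51/25, -93/25) → (26/25, -218/25); (-106/25, 83/25) → (-131/25, -42/25); (-7/5, -24/5) → (-12/5, -49/5)
T3 shear: x ← x − 1·y: (-84/25, -238/25) → (154/25, -238/25); (26/25, -218/25) → (244/25, -218/25); (-131/25, -42/25) → (-89/25, -42/25); (-12/5, -49/5) → (37/5, -49/5)
T4 rotate counter-clockwise with cos θ = -7/25, sin θ = 24/25: (154/25, -238/25) → (4634/625, 5362/625); (244/25, -218/25) → (3524/625, 7382/625); (-89/25, -42/25) → (1631/625, -1842/625); (37/5, -49/5) → (917/125, 1231/125)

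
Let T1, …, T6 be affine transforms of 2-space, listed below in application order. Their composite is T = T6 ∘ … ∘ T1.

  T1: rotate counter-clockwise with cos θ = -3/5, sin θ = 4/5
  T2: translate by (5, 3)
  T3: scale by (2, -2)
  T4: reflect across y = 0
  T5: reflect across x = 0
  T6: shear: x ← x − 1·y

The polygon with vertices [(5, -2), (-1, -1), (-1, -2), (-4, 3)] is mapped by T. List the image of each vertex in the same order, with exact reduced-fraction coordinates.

image vertices: (-118/5, 82/5), (-92/5, 28/5), (-106/5, 34/5), (-6, -4)

T1 rotate counter-clockwise with cos θ = -3/5, sin θ = 4/5: (5, -2) → (-7/5, 26/5); (-1, -1) → (7/5, -1/5); (-1, -2) → (11/5, 2/5); (-4, 3) → (0, -5)
T2 translate by (5, 3): (-7/5, 26/5) → (18/5, 41/5); (7/5, -1/5) → (32/5, 14/5); (11/5, 2/5) → (36/5, 17/5); (0, -5) → (5, -2)
T3 scale by (2, -2): (18/5, 41/5) → (36/5, -82/5); (32/5, 14/5) → (64/5, -28/5); (36/5, 17/5) → (72/5, -34/5); (5, -2) → (10, 4)
T4 reflect across y = 0: (36/5, -82/5) → (36/5, 82/5); (64/5, -28/5) → (64/5, 28/5); (72/5, -34/5) → (72/5, 34/5); (10, 4) → (10, -4)
T5 reflect across x = 0: (36/5, 82/5) → (-36/5, 82/5); (64/5, 28/5) → (-64/5, 28/5); (72/5, 34/5) → (-72/5, 34/5); (10, -4) → (-10, -4)
T6 shear: x ← x − 1·y: (-36/5, 82/5) → (-118/5, 82/5); (-64/5, 28/5) → (-92/5, 28/5); (-72/5, 34/5) → (-106/5, 34/5); (-10, -4) → (-6, -4)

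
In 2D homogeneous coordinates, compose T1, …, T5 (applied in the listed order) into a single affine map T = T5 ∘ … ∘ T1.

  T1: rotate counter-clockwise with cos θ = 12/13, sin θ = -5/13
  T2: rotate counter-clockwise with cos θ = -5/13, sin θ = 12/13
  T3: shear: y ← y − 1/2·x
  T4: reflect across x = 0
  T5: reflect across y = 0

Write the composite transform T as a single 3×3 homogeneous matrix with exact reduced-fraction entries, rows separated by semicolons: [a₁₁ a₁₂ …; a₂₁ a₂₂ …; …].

T = [0 1 0; -1 -1/2 0; 0 0 1]

T1 = [12/13 5/13 0; -5/13 12/13 0; 0 0 1]
T2·T1 = [0 -1 0; 1 0 0; 0 0 1]
T3·…·T1 = [0 -1 0; 1 1/2 0; 0 0 1]
T4·…·T1 = [0 1 0; 1 1/2 0; 0 0 1]
T5·…·T1 = [0 1 0; -1 -1/2 0; 0 0 1]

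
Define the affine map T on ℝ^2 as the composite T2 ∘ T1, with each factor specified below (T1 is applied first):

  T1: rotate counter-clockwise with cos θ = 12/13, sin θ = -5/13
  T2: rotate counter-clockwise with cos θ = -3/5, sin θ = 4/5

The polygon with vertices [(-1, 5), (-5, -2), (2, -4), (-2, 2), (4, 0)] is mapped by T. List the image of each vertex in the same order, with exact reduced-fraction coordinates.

image vertices: (-23/5, -11/5), (206/65, -283/65), (44/13, 38/13), (-94/65, -158/65), (-64/65, 252/65)

T1 rotate counter-clockwise with cos θ = 12/13, sin θ = -5/13: (-1, 5) → (1, 5); (-5, -2) → (-70/13, 1/13); (2, -4) → (4/13, -58/13); (-2, 2) → (-14/13, 34/13); (4, 0) → (48/13, -20/13)
T2 rotate counter-clockwise with cos θ = -3/5, sin θ = 4/5: (1, 5) → (-23/5, -11/5); (-70/13, 1/13) → (206/65, -283/65); (4/13, -58/13) → (44/13, 38/13); (-14/13, 34/13) → (-94/65, -158/65); (48/13, -20/13) → (-64/65, 252/65)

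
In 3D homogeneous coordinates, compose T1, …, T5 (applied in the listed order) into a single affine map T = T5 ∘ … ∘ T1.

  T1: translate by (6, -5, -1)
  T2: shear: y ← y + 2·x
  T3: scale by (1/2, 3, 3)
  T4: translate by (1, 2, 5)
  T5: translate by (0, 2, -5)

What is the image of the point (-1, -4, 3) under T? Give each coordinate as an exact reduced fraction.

T(p) = (7/2, 7, 6)

T1 translate by (6, -5, -1): (-1, -4, 3) → (5, -9, 2)
T2 shear: y ← y + 2·x: (5, -9, 2) → (5, 1, 2)
T3 scale by (1/2, 3, 3): (5, 1, 2) → (5/2, 3, 6)
T4 translate by (1, 2, 5): (5/2, 3, 6) → (7/2, 5, 11)
T5 translate by (0, 2, -5): (7/2, 5, 11) → (7/2, 7, 6)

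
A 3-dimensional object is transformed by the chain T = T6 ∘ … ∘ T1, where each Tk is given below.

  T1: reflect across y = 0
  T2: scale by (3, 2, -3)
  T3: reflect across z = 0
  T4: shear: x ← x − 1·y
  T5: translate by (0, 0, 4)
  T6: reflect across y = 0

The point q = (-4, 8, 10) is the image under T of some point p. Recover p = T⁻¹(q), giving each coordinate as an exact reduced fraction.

p = (-4, 4, 2)

T1 = [1 0 0 0; 0 -1 0 0; 0 0 1 0; 0 0 0 1]
T2·T1 = [3 0 0 0; 0 -2 0 0; 0 0 -3 0; 0 0 0 1]
T3·…·T1 = [3 0 0 0; 0 -2 0 0; 0 0 3 0; 0 0 0 1]
T4·…·T1 = [3 2 0 0; 0 -2 0 0; 0 0 3 0; 0 0 0 1]
T5·…·T1 = [3 2 0 0; 0 -2 0 0; 0 0 3 4; 0 0 0 1]
T6·…·T1 = [3 2 0 0; 0 2 0 0; 0 0 3 4; 0 0 0 1]
det M = 18; M⁻¹ = [1/3 -1/3 0 0; 0 1/2 0 0; 0 0 1/3 -4/3; 0 0 0 1]
M⁻¹ · (-4, 8, 10)ᵀ = (-4, 4, 2)ᵀ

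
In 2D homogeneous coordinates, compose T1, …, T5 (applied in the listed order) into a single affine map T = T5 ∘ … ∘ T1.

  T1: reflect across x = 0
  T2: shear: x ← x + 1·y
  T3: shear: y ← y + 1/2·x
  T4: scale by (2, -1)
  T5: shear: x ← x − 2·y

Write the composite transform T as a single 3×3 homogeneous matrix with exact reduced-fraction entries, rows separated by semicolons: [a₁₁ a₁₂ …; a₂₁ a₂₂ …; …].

T1 = [-1 0 0; 0 1 0; 0 0 1]
T2·T1 = [-1 1 0; 0 1 0; 0 0 1]
T3·…·T1 = [-1 1 0; -1/2 3/2 0; 0 0 1]
T4·…·T1 = [-2 2 0; 1/2 -3/2 0; 0 0 1]
T5·…·T1 = [-3 5 0; 1/2 -3/2 0; 0 0 1]

T = [-3 5 0; 1/2 -3/2 0; 0 0 1]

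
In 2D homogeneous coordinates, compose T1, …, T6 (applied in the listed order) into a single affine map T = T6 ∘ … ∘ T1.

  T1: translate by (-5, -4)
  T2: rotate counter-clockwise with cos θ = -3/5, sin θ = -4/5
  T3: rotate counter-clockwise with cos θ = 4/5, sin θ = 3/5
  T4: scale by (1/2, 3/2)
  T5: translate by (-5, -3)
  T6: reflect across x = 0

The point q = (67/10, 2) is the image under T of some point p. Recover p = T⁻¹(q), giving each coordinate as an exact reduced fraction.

T1 = [1 0 -5; 0 1 -4; 0 0 1]
T2·T1 = [-3/5 4/5 -1/5; -4/5 -3/5 32/5; 0 0 1]
T3·…·T1 = [0 1 -4; -1 0 5; 0 0 1]
T4·…·T1 = [0 1/2 -2; -3/2 0 15/2; 0 0 1]
T5·…·T1 = [0 1/2 -7; -3/2 0 9/2; 0 0 1]
T6·…·T1 = [0 -1/2 7; -3/2 0 9/2; 0 0 1]
det M = -3/4; M⁻¹ = [0 -2/3 3; -2 0 14; 0 0 1]
M⁻¹ · (67/10, 2)ᵀ = (5/3, 3/5)ᵀ

p = (5/3, 3/5)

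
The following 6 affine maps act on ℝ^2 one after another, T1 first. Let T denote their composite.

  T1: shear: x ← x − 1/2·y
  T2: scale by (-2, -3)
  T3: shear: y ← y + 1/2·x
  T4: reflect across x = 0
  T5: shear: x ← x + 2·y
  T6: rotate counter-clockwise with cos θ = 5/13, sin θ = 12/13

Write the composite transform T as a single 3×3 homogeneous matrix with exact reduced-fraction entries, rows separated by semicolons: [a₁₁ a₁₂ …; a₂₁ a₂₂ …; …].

T1 = [1 -1/2 0; 0 1 0; 0 0 1]
T2·T1 = [-2 1 0; 0 -3 0; 0 0 1]
T3·…·T1 = [-2 1 0; -1 -5/2 0; 0 0 1]
T4·…·T1 = [2 -1 0; -1 -5/2 0; 0 0 1]
T5·…·T1 = [0 -6 0; -1 -5/2 0; 0 0 1]
T6·…·T1 = [12/13 0 0; -5/13 -13/2 0; 0 0 1]

T = [12/13 0 0; -5/13 -13/2 0; 0 0 1]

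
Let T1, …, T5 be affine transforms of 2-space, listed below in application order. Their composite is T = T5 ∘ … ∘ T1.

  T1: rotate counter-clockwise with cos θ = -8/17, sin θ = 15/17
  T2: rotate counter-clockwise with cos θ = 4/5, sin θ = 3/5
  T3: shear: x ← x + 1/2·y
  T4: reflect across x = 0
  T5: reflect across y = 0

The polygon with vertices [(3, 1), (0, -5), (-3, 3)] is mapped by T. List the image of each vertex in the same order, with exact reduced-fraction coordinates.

image vertices: (503/170, -31/85), (-149/34, -77/17), (93/170, 339/85)

T1 rotate counter-clockwise with cos θ = -8/17, sin θ = 15/17: (3, 1) → (-39/17, 37/17); (0, -5) → (75/17, 40/17); (-3, 3) → (-21/17, -69/17)
T2 rotate counter-clockwise with cos θ = 4/5, sin θ = 3/5: (-39/17, 37/17) → (-267/85, 31/85); (75/17, 40/17) → (36/17, 77/17); (-21/17, -69/17) → (123/85, -339/85)
T3 shear: x ← x + 1/2·y: (-267/85, 31/85) → (-503/170, 31/85); (36/17, 77/17) → (149/34, 77/17); (123/85, -339/85) → (-93/170, -339/85)
T4 reflect across x = 0: (-503/170, 31/85) → (503/170, 31/85); (149/34, 77/17) → (-149/34, 77/17); (-93/170, -339/85) → (93/170, -339/85)
T5 reflect across y = 0: (503/170, 31/85) → (503/170, -31/85); (-149/34, 77/17) → (-149/34, -77/17); (93/170, -339/85) → (93/170, 339/85)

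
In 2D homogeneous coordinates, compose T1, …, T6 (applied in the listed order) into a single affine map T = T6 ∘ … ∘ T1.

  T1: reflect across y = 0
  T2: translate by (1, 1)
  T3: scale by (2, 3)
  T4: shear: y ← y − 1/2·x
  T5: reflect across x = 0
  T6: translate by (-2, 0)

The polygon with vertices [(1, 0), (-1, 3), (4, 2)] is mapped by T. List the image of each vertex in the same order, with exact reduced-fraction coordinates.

T1 reflect across y = 0: (1, 0) → (1, 0); (-1, 3) → (-1, -3); (4, 2) → (4, -2)
T2 translate by (1, 1): (1, 0) → (2, 1); (-1, -3) → (0, -2); (4, -2) → (5, -1)
T3 scale by (2, 3): (2, 1) → (4, 3); (0, -2) → (0, -6); (5, -1) → (10, -3)
T4 shear: y ← y − 1/2·x: (4, 3) → (4, 1); (0, -6) → (0, -6); (10, -3) → (10, -8)
T5 reflect across x = 0: (4, 1) → (-4, 1); (0, -6) → (0, -6); (10, -8) → (-10, -8)
T6 translate by (-2, 0): (-4, 1) → (-6, 1); (0, -6) → (-2, -6); (-10, -8) → (-12, -8)

image vertices: (-6, 1), (-2, -6), (-12, -8)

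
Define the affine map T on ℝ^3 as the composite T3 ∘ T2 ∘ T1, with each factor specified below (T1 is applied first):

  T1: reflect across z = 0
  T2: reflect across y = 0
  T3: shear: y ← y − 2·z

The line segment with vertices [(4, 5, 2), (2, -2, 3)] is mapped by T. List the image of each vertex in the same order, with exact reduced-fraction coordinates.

image vertices: (4, -1, -2), (2, 8, -3)

T1 reflect across z = 0: (4, 5, 2) → (4, 5, -2); (2, -2, 3) → (2, -2, -3)
T2 reflect across y = 0: (4, 5, -2) → (4, -5, -2); (2, -2, -3) → (2, 2, -3)
T3 shear: y ← y − 2·z: (4, -5, -2) → (4, -1, -2); (2, 2, -3) → (2, 8, -3)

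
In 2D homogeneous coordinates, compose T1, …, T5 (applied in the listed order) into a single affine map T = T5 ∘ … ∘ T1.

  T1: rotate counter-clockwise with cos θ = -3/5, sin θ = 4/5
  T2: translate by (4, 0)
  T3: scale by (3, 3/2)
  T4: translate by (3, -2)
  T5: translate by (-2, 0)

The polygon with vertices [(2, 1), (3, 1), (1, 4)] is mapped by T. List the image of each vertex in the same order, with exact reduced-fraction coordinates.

T1 rotate counter-clockwise with cos θ = -3/5, sin θ = 4/5: (2, 1) → (-2, 1); (3, 1) → (-13/5, 9/5); (1, 4) → (-19/5, -8/5)
T2 translate by (4, 0): (-2, 1) → (2, 1); (-13/5, 9/5) → (7/5, 9/5); (-19/5, -8/5) → (1/5, -8/5)
T3 scale by (3, 3/2): (2, 1) → (6, 3/2); (7/5, 9/5) → (21/5, 27/10); (1/5, -8/5) → (3/5, -12/5)
T4 translate by (3, -2): (6, 3/2) → (9, -1/2); (21/5, 27/10) → (36/5, 7/10); (3/5, -12/5) → (18/5, -22/5)
T5 translate by (-2, 0): (9, -1/2) → (7, -1/2); (36/5, 7/10) → (26/5, 7/10); (18/5, -22/5) → (8/5, -22/5)

image vertices: (7, -1/2), (26/5, 7/10), (8/5, -22/5)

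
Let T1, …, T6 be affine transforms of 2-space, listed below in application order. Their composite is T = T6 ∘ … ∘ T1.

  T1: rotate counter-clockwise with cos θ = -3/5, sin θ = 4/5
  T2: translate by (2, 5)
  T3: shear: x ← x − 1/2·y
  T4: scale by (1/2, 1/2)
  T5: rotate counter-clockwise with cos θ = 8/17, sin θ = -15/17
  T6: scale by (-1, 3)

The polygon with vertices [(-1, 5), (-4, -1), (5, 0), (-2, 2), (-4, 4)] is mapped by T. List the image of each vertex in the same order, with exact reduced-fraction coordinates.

image vertices: (-1/17, 297/85), (-2, -18/5), (-91/34, 927/68), (-37/34, 303/340), (-3/34, -819/340)

T1 rotate counter-clockwise with cos θ = -3/5, sin θ = 4/5: (-1, 5) → (-17/5, -19/5); (-4, -1) → (16/5, -13/5); (5, 0) → (-3, 4); (-2, 2) → (-2/5, -14/5); (-4, 4) → (-4/5, -28/5)
T2 translate by (2, 5): (-17/5, -19/5) → (-7/5, 6/5); (16/5, -13/5) → (26/5, 12/5); (-3, 4) → (-1, 9); (-2/5, -14/5) → (8/5, 11/5); (-4/5, -28/5) → (6/5, -3/5)
T3 shear: x ← x − 1/2·y: (-7/5, 6/5) → (-2, 6/5); (26/5, 12/5) → (4, 12/5); (-1, 9) → (-11/2, 9); (8/5, 11/5) → (1/2, 11/5); (6/5, -3/5) → (3/2, -3/5)
T4 scale by (1/2, 1/2): (-2, 6/5) → (-1, 3/5); (4, 12/5) → (2, 6/5); (-11/2, 9) → (-11/4, 9/2); (1/2, 11/5) → (1/4, 11/10); (3/2, -3/5) → (3/4, -3/10)
T5 rotate counter-clockwise with cos θ = 8/17, sin θ = -15/17: (-1, 3/5) → (1/17, 99/85); (2, 6/5) → (2, -6/5); (-11/4, 9/2) → (91/34, 309/68); (1/4, 11/10) → (37/34, 101/340); (3/4, -3/10) → (3/34, -273/340)
T6 scale by (-1, 3): (1/17, 99/85) → (-1/17, 297/85); (2, -6/5) → (-2, -18/5); (91/34, 309/68) → (-91/34, 927/68); (37/34, 101/340) → (-37/34, 303/340); (3/34, -273/340) → (-3/34, -819/340)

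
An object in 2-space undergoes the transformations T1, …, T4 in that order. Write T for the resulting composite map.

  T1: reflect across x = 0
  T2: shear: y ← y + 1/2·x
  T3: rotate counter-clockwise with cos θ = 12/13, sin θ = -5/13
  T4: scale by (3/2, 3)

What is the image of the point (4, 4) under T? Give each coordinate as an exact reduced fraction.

T(p) = (-57/13, 132/13)

T1 reflect across x = 0: (4, 4) → (-4, 4)
T2 shear: y ← y + 1/2·x: (-4, 4) → (-4, 2)
T3 rotate counter-clockwise with cos θ = 12/13, sin θ = -5/13: (-4, 2) → (-38/13, 44/13)
T4 scale by (3/2, 3): (-38/13, 44/13) → (-57/13, 132/13)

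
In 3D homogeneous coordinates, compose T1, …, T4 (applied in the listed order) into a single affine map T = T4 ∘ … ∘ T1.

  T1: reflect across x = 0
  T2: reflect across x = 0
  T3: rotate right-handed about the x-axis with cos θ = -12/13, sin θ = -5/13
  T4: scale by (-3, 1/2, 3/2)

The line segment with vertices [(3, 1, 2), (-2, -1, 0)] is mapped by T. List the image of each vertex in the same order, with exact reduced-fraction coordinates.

image vertices: (-9, -1/13, -87/26), (6, 6/13, 15/26)

T1 reflect across x = 0: (3, 1, 2) → (-3, 1, 2); (-2, -1, 0) → (2, -1, 0)
T2 reflect across x = 0: (-3, 1, 2) → (3, 1, 2); (2, -1, 0) → (-2, -1, 0)
T3 rotate right-handed about the x-axis with cos θ = -12/13, sin θ = -5/13: (3, 1, 2) → (3, -2/13, -29/13); (-2, -1, 0) → (-2, 12/13, 5/13)
T4 scale by (-3, 1/2, 3/2): (3, -2/13, -29/13) → (-9, -1/13, -87/26); (-2, 12/13, 5/13) → (6, 6/13, 15/26)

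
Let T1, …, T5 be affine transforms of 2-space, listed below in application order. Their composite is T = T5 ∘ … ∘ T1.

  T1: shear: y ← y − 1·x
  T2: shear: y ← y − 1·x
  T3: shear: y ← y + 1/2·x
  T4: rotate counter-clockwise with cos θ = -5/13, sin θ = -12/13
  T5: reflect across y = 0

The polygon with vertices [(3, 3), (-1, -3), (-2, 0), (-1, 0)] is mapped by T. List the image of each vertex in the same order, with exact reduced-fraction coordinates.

image vertices: (-33/13, 57/26), (-1, -3/2), (46/13, -9/13), (23/13, -9/26)

T1 shear: y ← y − 1·x: (3, 3) → (3, 0); (-1, -3) → (-1, -2); (-2, 0) → (-2, 2); (-1, 0) → (-1, 1)
T2 shear: y ← y − 1·x: (3, 0) → (3, -3); (-1, -2) → (-1, -1); (-2, 2) → (-2, 4); (-1, 1) → (-1, 2)
T3 shear: y ← y + 1/2·x: (3, -3) → (3, -3/2); (-1, -1) → (-1, -3/2); (-2, 4) → (-2, 3); (-1, 2) → (-1, 3/2)
T4 rotate counter-clockwise with cos θ = -5/13, sin θ = -12/13: (3, -3/2) → (-33/13, -57/26); (-1, -3/2) → (-1, 3/2); (-2, 3) → (46/13, 9/13); (-1, 3/2) → (23/13, 9/26)
T5 reflect across y = 0: (-33/13, -57/26) → (-33/13, 57/26); (-1, 3/2) → (-1, -3/2); (46/13, 9/13) → (46/13, -9/13); (23/13, 9/26) → (23/13, -9/26)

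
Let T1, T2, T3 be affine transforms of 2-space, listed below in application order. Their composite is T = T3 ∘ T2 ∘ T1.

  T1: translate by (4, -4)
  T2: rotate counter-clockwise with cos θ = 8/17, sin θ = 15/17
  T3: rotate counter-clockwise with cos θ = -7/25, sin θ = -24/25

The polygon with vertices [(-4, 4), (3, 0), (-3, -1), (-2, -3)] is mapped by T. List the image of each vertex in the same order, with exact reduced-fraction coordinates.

T1 translate by (4, -4): (-4, 4) → (0, 0); (3, 0) → (7, -4); (-3, -1) → (1, -5); (-2, -3) → (2, -7)
T2 rotate counter-clockwise with cos θ = 8/17, sin θ = 15/17: (0, 0) → (0, 0); (7, -4) → (116/17, 73/17); (1, -5) → (83/17, -25/17); (2, -7) → (121/17, -26/17)
T3 rotate counter-clockwise with cos θ = -7/25, sin θ = -24/25: (0, 0) → (0, 0); (116/17, 73/17) → (188/85, -659/85); (83/17, -25/17) → (-1181/425, -1817/425); (121/17, -26/17) → (-1471/425, -2722/425)

image vertices: (0, 0), (188/85, -659/85), (-1181/425, -1817/425), (-1471/425, -2722/425)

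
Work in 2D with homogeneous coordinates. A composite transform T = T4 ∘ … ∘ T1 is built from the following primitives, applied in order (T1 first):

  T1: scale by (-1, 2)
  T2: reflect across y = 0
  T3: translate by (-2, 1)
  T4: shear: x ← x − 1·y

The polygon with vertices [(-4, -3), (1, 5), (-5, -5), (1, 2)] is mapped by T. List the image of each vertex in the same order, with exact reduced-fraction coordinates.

T1 scale by (-1, 2): (-4, -3) → (4, -6); (1, 5) → (-1, 10); (-5, -5) → (5, -10); (1, 2) → (-1, 4)
T2 reflect across y = 0: (4, -6) → (4, 6); (-1, 10) → (-1, -10); (5, -10) → (5, 10); (-1, 4) → (-1, -4)
T3 translate by (-2, 1): (4, 6) → (2, 7); (-1, -10) → (-3, -9); (5, 10) → (3, 11); (-1, -4) → (-3, -3)
T4 shear: x ← x − 1·y: (2, 7) → (-5, 7); (-3, -9) → (6, -9); (3, 11) → (-8, 11); (-3, -3) → (0, -3)

image vertices: (-5, 7), (6, -9), (-8, 11), (0, -3)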